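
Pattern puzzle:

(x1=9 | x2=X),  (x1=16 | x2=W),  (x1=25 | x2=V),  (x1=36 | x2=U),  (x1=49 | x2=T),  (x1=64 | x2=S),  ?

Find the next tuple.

(x1=81 | x2=R)

X1 — perfect squares: 3², 4², 5², …: 9, 16, 25, 36, 49, 64 → 81.
X2: letters move back 1 place in the alphabet; X, W, V, U, T, S → R.
Putting it together: (x1=81 | x2=R).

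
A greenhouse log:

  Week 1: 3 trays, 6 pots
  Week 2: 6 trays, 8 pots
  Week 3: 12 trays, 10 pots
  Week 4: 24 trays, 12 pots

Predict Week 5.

Trays goes 3, 6, 12, 24 → 48 (×2 each step).
Pots — +2 each step: 6, 8, 10, 12 → 14.
Combining the parts gives 48 trays, 14 pots.

48 trays, 14 pots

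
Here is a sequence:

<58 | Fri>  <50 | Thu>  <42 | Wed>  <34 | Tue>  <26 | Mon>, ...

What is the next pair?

First value — −8 each step: 58, 50, 42, 34, 26 → 18.
For the day, runs backward through the weekdays Mon→Sun: Fri, Thu, Wed, Tue, Mon → Sun.
Combining the parts gives <18 | Sun>.

<18 | Sun>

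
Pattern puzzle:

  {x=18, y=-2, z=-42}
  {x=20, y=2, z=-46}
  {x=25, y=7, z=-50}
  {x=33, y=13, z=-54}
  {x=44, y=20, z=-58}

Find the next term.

For the x, differences are 2, 5, 8, … (increasing by 3 each time): 18, 20, 25, 33, 44 → 58.
Y: -2, 2, 7, 13, 20 → 28 (differences are 4, 5, 6, … (increasing by 1 each time)).
Z goes -42, -46, -50, -54, -58 → -62 (−4 each step).
Combining the parts gives {x=58, y=28, z=-62}.

{x=58, y=28, z=-62}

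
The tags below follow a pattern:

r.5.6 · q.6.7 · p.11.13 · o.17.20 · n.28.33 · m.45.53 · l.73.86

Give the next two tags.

k.118.139, j.191.225

Letter goes r, q, p, o, n, m, l → k → j (letters move back 1 place in the alphabet).
Second component — each term is the sum of the two before it: 5, 6, 11, 17, 28, 45, 73 → 118 → 191.
For the third component, each term is the sum of the two before it: 6, 7, 13, 20, 33, 53, 86 → 139 → 225.
So the next two tags are k.118.139 and j.191.225.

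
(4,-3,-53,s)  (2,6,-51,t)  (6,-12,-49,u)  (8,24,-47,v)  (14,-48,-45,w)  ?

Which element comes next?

(22,96,-43,x)

First component — each term is the sum of the two before it: 4, 2, 6, 8, 14 → 22.
For the second component, ×(-2) each step: -3, 6, -12, 24, -48 → 96.
Third component: +2 each step; -53, -51, -49, -47, -45 → -43.
Letter: letters move forward 1 place in the alphabet; s, t, u, v, w → x.
So the next element is (22,96,-43,x).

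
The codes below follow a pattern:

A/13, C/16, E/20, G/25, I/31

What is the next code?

K/38

For the letter, letters move forward 2 places in the alphabet: A, C, E, G, I → K.
Second component: differences are 3, 4, 5, … (increasing by 1 each time); 13, 16, 20, 25, 31 → 38.
Combining the parts gives K/38.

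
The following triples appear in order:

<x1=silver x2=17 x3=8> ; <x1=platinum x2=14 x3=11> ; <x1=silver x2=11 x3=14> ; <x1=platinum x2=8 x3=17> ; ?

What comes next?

<x1=silver x2=5 x3=20>

X1 — alternates silver ↔ platinum: silver, platinum, silver, platinum → silver.
X2: −3 each step, so 17, 14, 11, 8 → 5.
X3: together with the x2 always sums to 25, so 8, 11, 14, 17 → 20.
Putting it together: <x1=silver x2=5 x3=20>.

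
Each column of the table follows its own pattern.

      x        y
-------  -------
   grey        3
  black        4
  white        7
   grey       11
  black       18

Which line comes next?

white  29

Column x: repeats grey → black → white; grey, black, white, grey, black → white.
Column y goes 3, 4, 7, 11, 18 → 29 (each term is the sum of the two before it).
So the next line is white  29.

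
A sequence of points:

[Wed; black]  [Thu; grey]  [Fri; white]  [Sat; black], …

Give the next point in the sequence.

[Sun; grey]

For the day, runs through the weekdays Mon→Sun: Wed, Thu, Fri, Sat → Sun.
Shade: black, grey, white, black → grey (repeats black → grey → white).
Putting it together: [Sun; grey].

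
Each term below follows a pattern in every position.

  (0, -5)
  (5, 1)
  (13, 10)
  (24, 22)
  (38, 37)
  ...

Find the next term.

First slot: 0, 5, 13, 24, 38 → 55 (differences are 5, 8, 11, … (increasing by 3 each time)).
Second slot — differences are 6, 9, 12, … (increasing by 3 each time): -5, 1, 10, 22, 37 → 55.
Combining the parts gives (55, 55).

(55, 55)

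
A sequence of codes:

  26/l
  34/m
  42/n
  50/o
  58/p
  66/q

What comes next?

74/r

First component: 26, 34, 42, 50, 58, 66 → 74 (+8 each step).
Letter — letters move forward 1 place in the alphabet: l, m, n, o, p, q → r.
Combining the parts gives 74/r.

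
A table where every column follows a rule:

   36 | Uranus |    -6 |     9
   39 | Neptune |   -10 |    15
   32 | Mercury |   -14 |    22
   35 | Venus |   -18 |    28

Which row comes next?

First component — alternating steps +3, −7, +3, −7, …: 36, 39, 32, 35 → 28.
Planet: runs through the planets Mercury→Neptune, so Uranus, Neptune, Mercury, Venus → Earth.
Third component — −4 each step: -6, -10, -14, -18 → -22.
For the fourth component, alternating steps +6, +7, +6, +7, …: 9, 15, 22, 28 → 35.
So the next row is 28  Earth  -22  35.

28  Earth  -22  35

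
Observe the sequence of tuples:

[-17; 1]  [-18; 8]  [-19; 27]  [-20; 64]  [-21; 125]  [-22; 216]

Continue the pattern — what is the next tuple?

First entry: -17, -18, -19, -20, -21, -22 → -23 (−1 each step).
Second entry — perfect cubes: 1³, 2³, 3³, …: 1, 8, 27, 64, 125, 216 → 343.
Combining the parts gives [-23; 343].

[-23; 343]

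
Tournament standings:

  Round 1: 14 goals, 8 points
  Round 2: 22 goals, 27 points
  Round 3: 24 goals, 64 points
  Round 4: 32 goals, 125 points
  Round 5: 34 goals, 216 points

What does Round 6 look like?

42 goals, 343 points

Goals goes 14, 22, 24, 32, 34 → 42 (alternating steps +8, +2, +8, +2, …).
Points goes 8, 27, 64, 125, 216 → 343 (perfect cubes: 2³, 3³, 4³, …).
Putting it together: 42 goals, 343 points.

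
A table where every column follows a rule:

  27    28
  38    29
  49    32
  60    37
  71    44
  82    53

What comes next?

First component goes 27, 38, 49, 60, 71, 82 → 93 (+11 each step).
Second component — differences are 1, 3, 5, … (increasing by 2 each time): 28, 29, 32, 37, 44, 53 → 64.
Putting it together: 93  64.

93  64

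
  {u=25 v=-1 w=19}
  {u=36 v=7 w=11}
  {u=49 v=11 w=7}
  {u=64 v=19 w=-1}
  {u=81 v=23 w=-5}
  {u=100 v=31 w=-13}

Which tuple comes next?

{u=121 v=35 w=-17}

U — perfect squares: 5², 6², 7², …: 25, 36, 49, 64, 81, 100 → 121.
For the v, alternating steps +8, +4, +8, +4, …: -1, 7, 11, 19, 23, 31 → 35.
W — together with the v always sums to 18: 19, 11, 7, -1, -5, -13 → -17.
So the next tuple is {u=121 v=35 w=-17}.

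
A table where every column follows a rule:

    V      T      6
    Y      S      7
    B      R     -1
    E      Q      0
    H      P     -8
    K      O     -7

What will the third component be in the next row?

-15

Third component: alternating steps +1, −8, +1, −8, …, so 6, 7, -1, 0, -8, -7 → -15.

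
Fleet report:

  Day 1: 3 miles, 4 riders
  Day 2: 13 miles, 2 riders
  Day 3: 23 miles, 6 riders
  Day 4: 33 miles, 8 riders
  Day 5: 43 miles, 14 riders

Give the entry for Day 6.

53 miles, 22 riders

Miles goes 3, 13, 23, 33, 43 → 53 (+10 each step).
For the riders, each term is the sum of the two before it: 4, 2, 6, 8, 14 → 22.
Combining the parts gives 53 miles, 22 riders.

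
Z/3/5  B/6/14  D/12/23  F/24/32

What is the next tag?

H/48/41

Letter — letters move forward 2 places in the alphabet, wrapping Z→A: Z, B, D, F → H.
For the second component, ×2 each step: 3, 6, 12, 24 → 48.
Third component — +9 each step: 5, 14, 23, 32 → 41.
Combining the parts gives H/48/41.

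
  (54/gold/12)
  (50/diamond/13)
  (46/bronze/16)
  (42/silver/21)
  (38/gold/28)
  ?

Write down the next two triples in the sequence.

(34/diamond/37), (30/bronze/48)

First coordinate — −4 each step: 54, 50, 46, 42, 38 → 34 → 30.
Rank — repeats gold → diamond → bronze → silver: gold, diamond, bronze, silver, gold → diamond → bronze.
Third coordinate: 12, 13, 16, 21, 28 → 37 → 48 (differences are 1, 3, 5, … (increasing by 2 each time)).
Putting the parts together: (34/diamond/37) and then (30/bronze/48).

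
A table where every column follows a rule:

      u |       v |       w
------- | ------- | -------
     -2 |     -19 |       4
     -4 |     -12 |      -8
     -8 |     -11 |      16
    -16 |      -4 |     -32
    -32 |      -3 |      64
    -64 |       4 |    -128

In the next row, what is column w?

256

Column u — ×2 each step: -2, -4, -8, -16, -32, -64 → -128.
Column v: alternating steps +7, +1, +7, +1, …; -19, -12, -11, -4, -3, 4 → 5.
Column w: ×(-2) each step; 4, -8, 16, -32, 64, -128 → 256.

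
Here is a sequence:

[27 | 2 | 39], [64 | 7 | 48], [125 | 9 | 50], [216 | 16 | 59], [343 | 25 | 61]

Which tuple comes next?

For the first value, perfect cubes: 3³, 4³, 5³, …: 27, 64, 125, 216, 343 → 512.
For the second value, each term is the sum of the two before it: 2, 7, 9, 16, 25 → 41.
Third value — alternating steps +9, +2, +9, +2, …: 39, 48, 50, 59, 61 → 70.
Combining the parts gives [512 | 41 | 70].

[512 | 41 | 70]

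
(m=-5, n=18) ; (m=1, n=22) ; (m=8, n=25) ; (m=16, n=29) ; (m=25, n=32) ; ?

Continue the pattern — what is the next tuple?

M: -5, 1, 8, 16, 25 → 35 (differences are 6, 7, 8, … (increasing by 1 each time)).
N: alternating steps +4, +3, +4, +3, …; 18, 22, 25, 29, 32 → 36.
Combining the parts gives (m=35, n=36).

(m=35, n=36)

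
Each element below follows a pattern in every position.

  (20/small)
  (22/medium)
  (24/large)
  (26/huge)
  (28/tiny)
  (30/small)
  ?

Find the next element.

First entry: +2 each step, so 20, 22, 24, 26, 28, 30 → 32.
For the size, repeats small → medium → large → huge → tiny: small, medium, large, huge, tiny, small → medium.
So the next element is (32/medium).

(32/medium)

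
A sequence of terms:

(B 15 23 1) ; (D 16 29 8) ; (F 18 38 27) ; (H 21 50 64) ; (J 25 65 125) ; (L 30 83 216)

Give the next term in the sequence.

(N 36 104 343)

Letter: B, D, F, H, J, L → N (letters move forward 2 places in the alphabet).
Second component: 15, 16, 18, 21, 25, 30 → 36 (differences are 1, 2, 3, … (increasing by 1 each time)).
Third component — differences are 6, 9, 12, … (increasing by 3 each time): 23, 29, 38, 50, 65, 83 → 104.
Fourth component: perfect cubes: 1³, 2³, 3³, …; 1, 8, 27, 64, 125, 216 → 343.
So the next term is (N 36 104 343).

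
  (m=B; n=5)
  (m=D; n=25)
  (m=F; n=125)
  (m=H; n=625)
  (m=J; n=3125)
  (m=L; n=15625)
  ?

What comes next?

(m=N; n=78125)

M goes B, D, F, H, J, L → N (letters move forward 2 places in the alphabet).
N: ×5 each step, so 5, 25, 125, 625, 3125, 15625 → 78125.
Combining the parts gives (m=N; n=78125).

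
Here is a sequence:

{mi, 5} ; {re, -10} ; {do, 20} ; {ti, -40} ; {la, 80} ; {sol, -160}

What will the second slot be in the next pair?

Second slot: ×(-2) each step, so 5, -10, 20, -40, 80, -160 → 320.

320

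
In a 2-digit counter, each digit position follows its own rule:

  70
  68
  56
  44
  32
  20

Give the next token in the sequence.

18

First digit goes 7, 6, 5, 4, 3, 2 → 1 (−1 each step, mod 10).
Second digit — −2 each step, mod 10: 0, 8, 6, 4, 2, 0 → 8.
So the next token is 18.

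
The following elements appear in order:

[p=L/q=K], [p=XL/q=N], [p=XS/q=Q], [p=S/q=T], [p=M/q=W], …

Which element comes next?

[p=L/q=Z]

P: L, XL, XS, S, M → L (runs through clothing sizes XS→XL).
Q: letters move forward 3 places in the alphabet, so K, N, Q, T, W → Z.
Putting it together: [p=L/q=Z].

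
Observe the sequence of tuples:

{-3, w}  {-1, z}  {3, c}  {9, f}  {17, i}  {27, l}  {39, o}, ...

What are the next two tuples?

{53, r}, {69, u}

First value: differences are 2, 4, 6, … (increasing by 2 each time); -3, -1, 3, 9, 17, 27, 39 → 53 → 69.
Letter goes w, z, c, f, i, l, o → r → u (letters move forward 3 places in the alphabet, wrapping Z→A).
So the next two tuples are {53, r} and {69, u}.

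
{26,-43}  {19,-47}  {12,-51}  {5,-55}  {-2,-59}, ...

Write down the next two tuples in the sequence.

{-9,-63}, {-16,-67}

First entry — −7 each step: 26, 19, 12, 5, -2 → -9 → -16.
Second entry: −4 each step, so -43, -47, -51, -55, -59 → -63 → -67.
Putting the parts together: {-9,-63} and then {-16,-67}.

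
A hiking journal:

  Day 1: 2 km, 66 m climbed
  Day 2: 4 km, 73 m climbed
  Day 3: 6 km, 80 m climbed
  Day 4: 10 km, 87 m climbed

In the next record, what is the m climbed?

94

M climbed: +7 each step, so 66, 73, 80, 87 → 94.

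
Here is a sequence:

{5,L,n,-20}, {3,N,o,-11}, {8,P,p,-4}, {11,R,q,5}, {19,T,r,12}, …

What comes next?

{30,V,s,21}

For the first slot, each term is the sum of the two before it: 5, 3, 8, 11, 19 → 30.
First letter — letters move forward 2 places in the alphabet: L, N, P, R, T → V.
Second letter: n, o, p, q, r → s (letters move forward 1 place in the alphabet).
Fourth slot: alternating steps +9, +7, +9, +7, …; -20, -11, -4, 5, 12 → 21.
Combining the parts gives {30,V,s,21}.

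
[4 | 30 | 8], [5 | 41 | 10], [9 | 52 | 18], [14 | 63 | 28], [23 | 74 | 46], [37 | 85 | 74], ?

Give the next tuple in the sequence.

First part — each term is the sum of the two before it: 4, 5, 9, 14, 23, 37 → 60.
Second part goes 30, 41, 52, 63, 74, 85 → 96 (+11 each step).
Third part goes 8, 10, 18, 28, 46, 74 → 120 (always 2 × the first part).
Combining the parts gives [60 | 96 | 120].

[60 | 96 | 120]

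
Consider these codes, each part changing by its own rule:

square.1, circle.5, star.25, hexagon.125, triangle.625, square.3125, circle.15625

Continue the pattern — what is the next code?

Shape goes square, circle, star, hexagon, triangle, square, circle → star (repeats square → circle → star → hexagon → triangle).
Second component: ×5 each step, so 1, 5, 25, 125, 625, 3125, 15625 → 78125.
Putting it together: star.78125.

star.78125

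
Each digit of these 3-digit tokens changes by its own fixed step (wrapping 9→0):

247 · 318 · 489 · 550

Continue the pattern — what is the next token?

621

First digit goes 2, 3, 4, 5 → 6 (+1 each step, mod 10).
Second digit: −3 each step, mod 10, so 4, 1, 8, 5 → 2.
Third digit goes 7, 8, 9, 0 → 1 (+1 each step, mod 10).
Combining the parts gives 621.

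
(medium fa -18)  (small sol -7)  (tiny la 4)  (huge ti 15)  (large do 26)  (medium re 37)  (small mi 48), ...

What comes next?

(tiny fa 59)

For the size, repeats medium → small → tiny → huge → large: medium, small, tiny, huge, large, medium, small → tiny.
Note — runs through the solfège scale do→ti: fa, sol, la, ti, do, re, mi → fa.
Third entry: +11 each step; -18, -7, 4, 15, 26, 37, 48 → 59.
So the next triple is (tiny fa 59).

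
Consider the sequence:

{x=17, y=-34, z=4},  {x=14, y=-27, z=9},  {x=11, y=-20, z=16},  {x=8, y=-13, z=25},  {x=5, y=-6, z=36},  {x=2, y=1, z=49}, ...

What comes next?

{x=-1, y=8, z=64}

X — −3 each step: 17, 14, 11, 8, 5, 2 → -1.
Y: +7 each step; -34, -27, -20, -13, -6, 1 → 8.
Z: 4, 9, 16, 25, 36, 49 → 64 (perfect squares: 2², 3², 4², …).
Putting it together: {x=-1, y=8, z=64}.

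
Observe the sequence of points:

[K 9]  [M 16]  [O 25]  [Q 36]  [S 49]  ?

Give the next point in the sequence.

[U 64]

Letter: letters move forward 2 places in the alphabet; K, M, O, Q, S → U.
Second slot: perfect squares: 3², 4², 5², …; 9, 16, 25, 36, 49 → 64.
Putting it together: [U 64].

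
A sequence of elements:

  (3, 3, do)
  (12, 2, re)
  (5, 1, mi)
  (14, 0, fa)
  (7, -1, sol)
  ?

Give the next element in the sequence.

(16, -2, la)

For the first entry, alternating steps +9, −7, +9, −7, …: 3, 12, 5, 14, 7 → 16.
Second entry — −1 each step: 3, 2, 1, 0, -1 → -2.
Note: do, re, mi, fa, sol → la (runs through the solfège scale do→ti).
Combining the parts gives (16, -2, la).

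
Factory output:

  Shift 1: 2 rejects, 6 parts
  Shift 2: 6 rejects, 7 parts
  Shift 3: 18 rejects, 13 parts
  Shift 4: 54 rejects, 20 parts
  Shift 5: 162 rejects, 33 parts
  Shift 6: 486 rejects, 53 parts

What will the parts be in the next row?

86

Parts: 6, 7, 13, 20, 33, 53 → 86 (each term is the sum of the two before it).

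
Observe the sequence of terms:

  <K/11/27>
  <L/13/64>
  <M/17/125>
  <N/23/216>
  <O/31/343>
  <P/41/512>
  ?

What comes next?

<Q/53/729>

Letter goes K, L, M, N, O, P → Q (letters move forward 1 place in the alphabet).
For the second part, differences are 2, 4, 6, … (increasing by 2 each time): 11, 13, 17, 23, 31, 41 → 53.
Third part goes 27, 64, 125, 216, 343, 512 → 729 (perfect cubes: 3³, 4³, 5³, …).
So the next term is <Q/53/729>.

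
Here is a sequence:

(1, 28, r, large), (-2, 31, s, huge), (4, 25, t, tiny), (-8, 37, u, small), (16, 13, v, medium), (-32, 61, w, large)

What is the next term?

(64, -35, x, huge)

First part: 1, -2, 4, -8, 16, -32 → 64 (×(-2) each step).
For the second part, together with the first part always sums to 29: 28, 31, 25, 37, 13, 61 → -35.
Letter: letters move forward 1 place in the alphabet, so r, s, t, u, v, w → x.
Size goes large, huge, tiny, small, medium, large → huge (repeats large → huge → tiny → small → medium).
So the next term is (64, -35, x, huge).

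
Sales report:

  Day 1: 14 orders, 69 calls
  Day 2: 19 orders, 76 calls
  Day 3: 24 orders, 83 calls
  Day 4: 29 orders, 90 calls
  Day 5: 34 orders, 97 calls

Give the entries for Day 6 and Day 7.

39 orders, 104 calls; 44 orders, 111 calls

Orders: +5 each step, so 14, 19, 24, 29, 34 → 39 → 44.
Calls: +7 each step, so 69, 76, 83, 90, 97 → 104 → 111.
Putting the parts together: 39 orders, 104 calls and then 44 orders, 111 calls.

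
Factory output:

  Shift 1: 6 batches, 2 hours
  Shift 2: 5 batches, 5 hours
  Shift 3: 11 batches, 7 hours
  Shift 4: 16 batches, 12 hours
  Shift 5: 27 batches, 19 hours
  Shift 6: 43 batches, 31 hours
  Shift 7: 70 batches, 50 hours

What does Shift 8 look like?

Batches: 6, 5, 11, 16, 27, 43, 70 → 113 (each term is the sum of the two before it).
Hours: 2, 5, 7, 12, 19, 31, 50 → 81 (each term is the sum of the two before it).
So the next row is 113 batches, 81 hours.

113 batches, 81 hours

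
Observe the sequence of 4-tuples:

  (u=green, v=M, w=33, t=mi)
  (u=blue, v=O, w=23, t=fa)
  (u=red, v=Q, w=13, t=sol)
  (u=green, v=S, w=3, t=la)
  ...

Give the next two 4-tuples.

U: green, blue, red, green → blue → red (repeats green → blue → red).
For the v, letters move forward 2 places in the alphabet: M, O, Q, S → U → W.
W: −10 each step; 33, 23, 13, 3 → -7 → -17.
For the t, runs through the solfège scale do→ti: mi, fa, sol, la → ti → do.
So the next two 4-tuples are (u=blue, v=U, w=-7, t=ti) and (u=red, v=W, w=-17, t=do).

(u=blue, v=U, w=-7, t=ti), (u=red, v=W, w=-17, t=do)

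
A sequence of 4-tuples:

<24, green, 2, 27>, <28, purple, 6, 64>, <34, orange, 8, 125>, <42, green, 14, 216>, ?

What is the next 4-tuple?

<52, purple, 22, 343>

First entry goes 24, 28, 34, 42 → 52 (differences are 4, 6, 8, … (increasing by 2 each time)).
Colour: repeats green → purple → orange; green, purple, orange, green → purple.
Third entry — each term is the sum of the two before it: 2, 6, 8, 14 → 22.
Fourth entry goes 27, 64, 125, 216 → 343 (perfect cubes: 3³, 4³, 5³, …).
Putting it together: <52, purple, 22, 343>.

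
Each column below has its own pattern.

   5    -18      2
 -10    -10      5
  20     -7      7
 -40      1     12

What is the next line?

80  4  19

First component: 5, -10, 20, -40 → 80 (×(-2) each step).
For the second component, alternating steps +8, +3, +8, +3, …: -18, -10, -7, 1 → 4.
Third component: 2, 5, 7, 12 → 19 (each term is the sum of the two before it).
Combining the parts gives 80  4  19.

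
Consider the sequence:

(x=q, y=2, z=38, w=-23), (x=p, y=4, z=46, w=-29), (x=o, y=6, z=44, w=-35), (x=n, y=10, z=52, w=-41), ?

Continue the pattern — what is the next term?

For the x, letters move back 1 place in the alphabet: q, p, o, n → m.
Y: each term is the sum of the two before it, so 2, 4, 6, 10 → 16.
Z — alternating steps +8, −2, +8, −2, …: 38, 46, 44, 52 → 50.
For the w, −6 each step: -23, -29, -35, -41 → -47.
So the next term is (x=m, y=16, z=50, w=-47).

(x=m, y=16, z=50, w=-47)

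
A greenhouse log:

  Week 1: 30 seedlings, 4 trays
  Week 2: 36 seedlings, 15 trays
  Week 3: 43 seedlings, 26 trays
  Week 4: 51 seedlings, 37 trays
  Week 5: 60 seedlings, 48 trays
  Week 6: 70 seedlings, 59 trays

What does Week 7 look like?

81 seedlings, 70 trays

Seedlings: differences are 6, 7, 8, … (increasing by 1 each time); 30, 36, 43, 51, 60, 70 → 81.
For the trays, +11 each step: 4, 15, 26, 37, 48, 59 → 70.
Putting it together: 81 seedlings, 70 trays.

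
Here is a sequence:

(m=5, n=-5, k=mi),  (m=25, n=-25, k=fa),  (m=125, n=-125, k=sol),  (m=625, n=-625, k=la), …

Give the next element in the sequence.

M goes 5, 25, 125, 625 → 3125 (×5 each step).
N goes -5, -25, -125, -625 → -3125 (always the negative of the m).
K — runs through the solfège scale do→ti: mi, fa, sol, la → ti.
Combining the parts gives (m=3125, n=-3125, k=ti).

(m=3125, n=-3125, k=ti)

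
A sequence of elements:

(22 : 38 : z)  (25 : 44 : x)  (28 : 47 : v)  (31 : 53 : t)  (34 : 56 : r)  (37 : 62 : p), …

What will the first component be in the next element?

First component — +3 each step: 22, 25, 28, 31, 34, 37 → 40.

40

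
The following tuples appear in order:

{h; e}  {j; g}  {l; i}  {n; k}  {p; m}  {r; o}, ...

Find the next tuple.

First letter: letters move forward 2 places in the alphabet, so h, j, l, n, p, r → t.
Second letter: e, g, i, k, m, o → q (letters move forward 2 places in the alphabet).
Combining the parts gives {t; q}.

{t; q}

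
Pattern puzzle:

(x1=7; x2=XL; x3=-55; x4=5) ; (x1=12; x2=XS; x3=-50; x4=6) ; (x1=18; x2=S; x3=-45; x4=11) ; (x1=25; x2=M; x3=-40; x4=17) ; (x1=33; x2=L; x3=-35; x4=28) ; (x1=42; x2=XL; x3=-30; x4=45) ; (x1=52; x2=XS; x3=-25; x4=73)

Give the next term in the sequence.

X1 — differences are 5, 6, 7, … (increasing by 1 each time): 7, 12, 18, 25, 33, 42, 52 → 63.
X2: repeats XL → XS → S → M → L, so XL, XS, S, M, L, XL, XS → S.
X3 — +5 each step: -55, -50, -45, -40, -35, -30, -25 → -20.
X4: 5, 6, 11, 17, 28, 45, 73 → 118 (each term is the sum of the two before it).
Combining the parts gives (x1=63; x2=S; x3=-20; x4=118).

(x1=63; x2=S; x3=-20; x4=118)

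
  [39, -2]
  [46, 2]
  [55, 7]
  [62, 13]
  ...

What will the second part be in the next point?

Second part — differences are 4, 5, 6, … (increasing by 1 each time): -2, 2, 7, 13 → 20.

20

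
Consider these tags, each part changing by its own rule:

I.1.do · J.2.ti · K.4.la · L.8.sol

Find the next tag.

Letter — letters move forward 1 place in the alphabet: I, J, K, L → M.
Second component: ×2 each step; 1, 2, 4, 8 → 16.
Note — runs backward through the solfège scale do→ti: do, ti, la, sol → fa.
So the next tag is M.16.fa.

M.16.fa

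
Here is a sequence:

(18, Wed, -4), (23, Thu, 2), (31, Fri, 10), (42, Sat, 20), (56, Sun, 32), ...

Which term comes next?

First entry: differences are 5, 8, 11, … (increasing by 3 each time), so 18, 23, 31, 42, 56 → 73.
For the day, runs through the weekdays Mon→Sun: Wed, Thu, Fri, Sat, Sun → Mon.
Third entry goes -4, 2, 10, 20, 32 → 46 (differences are 6, 8, 10, … (increasing by 2 each time)).
Putting it together: (73, Mon, 46).

(73, Mon, 46)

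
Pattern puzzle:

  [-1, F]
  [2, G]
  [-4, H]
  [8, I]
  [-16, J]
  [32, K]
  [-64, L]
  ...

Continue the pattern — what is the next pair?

[128, M]

First component goes -1, 2, -4, 8, -16, 32, -64 → 128 (×(-2) each step).
Letter goes F, G, H, I, J, K, L → M (letters move forward 1 place in the alphabet).
Putting it together: [128, M].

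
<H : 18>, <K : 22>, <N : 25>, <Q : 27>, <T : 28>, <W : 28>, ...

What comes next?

<Z : 27>

Letter: letters move forward 3 places in the alphabet, so H, K, N, Q, T, W → Z.
For the second part, differences are 4, 3, 2, … (decreasing by 1 each time): 18, 22, 25, 27, 28, 28 → 27.
So the next point is <Z : 27>.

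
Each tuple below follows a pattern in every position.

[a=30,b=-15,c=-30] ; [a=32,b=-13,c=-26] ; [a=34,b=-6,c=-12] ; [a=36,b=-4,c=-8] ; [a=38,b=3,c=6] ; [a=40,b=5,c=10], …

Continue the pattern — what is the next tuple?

A — +2 each step: 30, 32, 34, 36, 38, 40 → 42.
B — alternating steps +2, +7, +2, +7, …: -15, -13, -6, -4, 3, 5 → 12.
C — always 2 × the b: -30, -26, -12, -8, 6, 10 → 24.
Putting it together: [a=42,b=12,c=24].

[a=42,b=12,c=24]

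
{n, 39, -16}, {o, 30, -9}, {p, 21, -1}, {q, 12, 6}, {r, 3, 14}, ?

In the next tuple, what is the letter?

s

Letter goes n, o, p, q, r → s (letters move forward 1 place in the alphabet).
For the second coordinate, −9 each step: 39, 30, 21, 12, 3 → -6.
Third coordinate goes -16, -9, -1, 6, 14 → 21 (alternating steps +7, +8, +7, +8, …).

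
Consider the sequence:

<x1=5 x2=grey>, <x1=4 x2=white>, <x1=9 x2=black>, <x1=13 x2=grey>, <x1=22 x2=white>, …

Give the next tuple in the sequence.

X1: 5, 4, 9, 13, 22 → 35 (each term is the sum of the two before it).
X2 goes grey, white, black, grey, white → black (repeats grey → white → black).
So the next tuple is <x1=35 x2=black>.

<x1=35 x2=black>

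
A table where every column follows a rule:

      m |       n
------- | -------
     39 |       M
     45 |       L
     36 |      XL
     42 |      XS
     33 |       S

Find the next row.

Column m: 39, 45, 36, 42, 33 → 39 (alternating steps +6, −9, +6, −9, …).
Column n — runs through clothing sizes XS→XL: M, L, XL, XS, S → M.
Combining the parts gives 39  M.

39  M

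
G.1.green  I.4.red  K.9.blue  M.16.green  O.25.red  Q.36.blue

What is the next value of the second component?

49

Second component: 1, 4, 9, 16, 25, 36 → 49 (perfect squares: 1², 2², 3², …).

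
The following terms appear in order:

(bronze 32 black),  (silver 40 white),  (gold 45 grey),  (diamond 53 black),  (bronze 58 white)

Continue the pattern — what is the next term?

(silver 66 grey)

Rank goes bronze, silver, gold, diamond, bronze → silver (repeats bronze → silver → gold → diamond).
Second part: 32, 40, 45, 53, 58 → 66 (alternating steps +8, +5, +8, +5, …).
For the shade, repeats black → white → grey: black, white, grey, black, white → grey.
So the next term is (silver 66 grey).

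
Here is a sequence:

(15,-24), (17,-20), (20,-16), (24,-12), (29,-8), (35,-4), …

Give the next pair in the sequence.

First coordinate goes 15, 17, 20, 24, 29, 35 → 42 (differences are 2, 3, 4, … (increasing by 1 each time)).
Second coordinate: +4 each step; -24, -20, -16, -12, -8, -4 → 0.
Combining the parts gives (42,0).

(42,0)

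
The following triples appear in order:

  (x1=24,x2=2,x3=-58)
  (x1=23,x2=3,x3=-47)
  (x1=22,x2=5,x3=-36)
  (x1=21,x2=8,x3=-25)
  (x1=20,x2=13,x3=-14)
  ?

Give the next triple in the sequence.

(x1=19,x2=21,x3=-3)

For the x1, −1 each step: 24, 23, 22, 21, 20 → 19.
X2: each term is the sum of the two before it, so 2, 3, 5, 8, 13 → 21.
X3: -58, -47, -36, -25, -14 → -3 (+11 each step).
So the next triple is (x1=19,x2=21,x3=-3).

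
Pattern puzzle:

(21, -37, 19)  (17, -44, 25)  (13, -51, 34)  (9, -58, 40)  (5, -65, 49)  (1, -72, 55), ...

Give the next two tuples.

First value: −4 each step, so 21, 17, 13, 9, 5, 1 → -3 → -7.
Second value — −7 each step: -37, -44, -51, -58, -65, -72 → -79 → -86.
Third value: alternating steps +6, +9, +6, +9, …, so 19, 25, 34, 40, 49, 55 → 64 → 70.
So the next two tuples are (-3, -79, 64) and (-7, -86, 70).

(-3, -79, 64), (-7, -86, 70)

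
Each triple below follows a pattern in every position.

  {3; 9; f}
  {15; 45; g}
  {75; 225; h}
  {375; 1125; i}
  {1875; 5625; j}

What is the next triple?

First component — ×5 each step: 3, 15, 75, 375, 1875 → 9375.
Second component: 9, 45, 225, 1125, 5625 → 28125 (always 3 × the first component).
Letter: letters move forward 1 place in the alphabet, so f, g, h, i, j → k.
So the next triple is {9375; 28125; k}.

{9375; 28125; k}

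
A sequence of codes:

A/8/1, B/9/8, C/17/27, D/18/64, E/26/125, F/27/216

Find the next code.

Letter: A, B, C, D, E, F → G (letters move forward 1 place in the alphabet).
Second component: 8, 9, 17, 18, 26, 27 → 35 (alternating steps +1, +8, +1, +8, …).
Third component goes 1, 8, 27, 64, 125, 216 → 343 (perfect cubes: 1³, 2³, 3³, …).
Putting it together: G/35/343.

G/35/343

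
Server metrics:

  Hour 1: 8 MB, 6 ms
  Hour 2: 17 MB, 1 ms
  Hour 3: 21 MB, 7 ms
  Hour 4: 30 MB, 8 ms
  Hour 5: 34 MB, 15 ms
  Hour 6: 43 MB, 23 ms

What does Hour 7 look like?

47 MB, 38 ms

MB: 8, 17, 21, 30, 34, 43 → 47 (alternating steps +9, +4, +9, +4, …).
Ms goes 6, 1, 7, 8, 15, 23 → 38 (each term is the sum of the two before it).
Putting it together: 47 MB, 38 ms.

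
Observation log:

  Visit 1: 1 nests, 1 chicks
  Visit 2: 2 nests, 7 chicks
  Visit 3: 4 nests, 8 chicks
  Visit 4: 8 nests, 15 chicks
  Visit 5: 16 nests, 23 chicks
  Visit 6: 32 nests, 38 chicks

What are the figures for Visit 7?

64 nests, 61 chicks

Nests: ×2 each step, so 1, 2, 4, 8, 16, 32 → 64.
Chicks: each term is the sum of the two before it; 1, 7, 8, 15, 23, 38 → 61.
So the next line is 64 nests, 61 chicks.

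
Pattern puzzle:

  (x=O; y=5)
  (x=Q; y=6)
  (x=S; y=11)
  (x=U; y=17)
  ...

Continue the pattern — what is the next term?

(x=W; y=28)

X goes O, Q, S, U → W (letters move forward 2 places in the alphabet).
Y: each term is the sum of the two before it, so 5, 6, 11, 17 → 28.
Putting it together: (x=W; y=28).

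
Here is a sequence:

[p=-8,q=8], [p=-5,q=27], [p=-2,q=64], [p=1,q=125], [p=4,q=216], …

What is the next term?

[p=7,q=343]

P: +3 each step; -8, -5, -2, 1, 4 → 7.
Q: perfect cubes: 2³, 3³, 4³, …; 8, 27, 64, 125, 216 → 343.
So the next term is [p=7,q=343].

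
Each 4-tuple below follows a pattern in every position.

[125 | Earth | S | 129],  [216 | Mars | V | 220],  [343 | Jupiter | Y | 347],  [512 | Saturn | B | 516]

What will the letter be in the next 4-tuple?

E

Letter goes S, V, Y, B → E (letters move forward 3 places in the alphabet, wrapping Z→A).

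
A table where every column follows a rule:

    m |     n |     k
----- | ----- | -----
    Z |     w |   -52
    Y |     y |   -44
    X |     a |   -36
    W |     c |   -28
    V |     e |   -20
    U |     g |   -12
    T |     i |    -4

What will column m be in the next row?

Column m: letters move back 1 place in the alphabet, so Z, Y, X, W, V, U, T → S.

S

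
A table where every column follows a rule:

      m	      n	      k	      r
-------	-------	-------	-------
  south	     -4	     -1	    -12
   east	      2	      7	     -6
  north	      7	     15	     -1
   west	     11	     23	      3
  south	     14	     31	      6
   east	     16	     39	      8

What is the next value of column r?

9

Column m — repeats south → east → north → west: south, east, north, west, south, east → north.
Column n goes -4, 2, 7, 11, 14, 16 → 17 (differences are 6, 5, 4, … (decreasing by 1 each time)).
Column k: -1, 7, 15, 23, 31, 39 → 47 (+8 each step).
For the column r, always 8 less than the column n: -12, -6, -1, 3, 6, 8 → 9.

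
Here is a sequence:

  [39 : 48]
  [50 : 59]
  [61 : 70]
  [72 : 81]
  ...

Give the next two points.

First coordinate goes 39, 50, 61, 72 → 83 → 94 (+11 each step).
Second coordinate — always 9 more than the first coordinate: 48, 59, 70, 81 → 92 → 103.
Putting the parts together: [83 : 92] and then [94 : 103].

[83 : 92], [94 : 103]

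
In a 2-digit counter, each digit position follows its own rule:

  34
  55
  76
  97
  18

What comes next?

39

First digit goes 3, 5, 7, 9, 1 → 3 (+2 each step, mod 10).
Second digit: +1 each step, mod 10; 4, 5, 6, 7, 8 → 9.
Combining the parts gives 39.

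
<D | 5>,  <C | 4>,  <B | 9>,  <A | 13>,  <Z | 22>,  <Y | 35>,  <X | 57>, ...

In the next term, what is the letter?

W

Letter: D, C, B, A, Z, Y, X → W (letters move back 1 place in the alphabet, wrapping A→Z).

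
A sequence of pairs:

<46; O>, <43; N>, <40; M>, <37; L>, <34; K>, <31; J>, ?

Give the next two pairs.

For the first part, −3 each step: 46, 43, 40, 37, 34, 31 → 28 → 25.
Letter — letters move back 1 place in the alphabet: O, N, M, L, K, J → I → H.
Putting the parts together: <28; I> and then <25; H>.

<28; I>, <25; H>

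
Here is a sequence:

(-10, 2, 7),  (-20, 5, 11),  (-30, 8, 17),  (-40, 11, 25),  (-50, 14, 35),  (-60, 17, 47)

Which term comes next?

First slot goes -10, -20, -30, -40, -50, -60 → -70 (−10 each step).
Second slot: +3 each step, so 2, 5, 8, 11, 14, 17 → 20.
For the third slot, differences are 4, 6, 8, … (increasing by 2 each time): 7, 11, 17, 25, 35, 47 → 61.
So the next term is (-70, 20, 61).

(-70, 20, 61)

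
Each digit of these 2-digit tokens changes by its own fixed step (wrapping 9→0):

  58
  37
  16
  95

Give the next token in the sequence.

74

First digit: −2 each step, mod 10, so 5, 3, 1, 9 → 7.
Second digit: −1 each step, mod 10, so 8, 7, 6, 5 → 4.
Combining the parts gives 74.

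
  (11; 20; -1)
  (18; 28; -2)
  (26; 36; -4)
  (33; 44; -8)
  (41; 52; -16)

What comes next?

(48; 60; -32)

First entry goes 11, 18, 26, 33, 41 → 48 (alternating steps +7, +8, +7, +8, …).
Second entry: +8 each step; 20, 28, 36, 44, 52 → 60.
For the third entry, ×2 each step: -1, -2, -4, -8, -16 → -32.
Combining the parts gives (48; 60; -32).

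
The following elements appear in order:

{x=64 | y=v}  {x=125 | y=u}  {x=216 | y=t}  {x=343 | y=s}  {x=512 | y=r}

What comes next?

{x=729 | y=q}

X goes 64, 125, 216, 343, 512 → 729 (perfect cubes: 4³, 5³, 6³, …).
Y: v, u, t, s, r → q (letters move back 1 place in the alphabet).
Putting it together: {x=729 | y=q}.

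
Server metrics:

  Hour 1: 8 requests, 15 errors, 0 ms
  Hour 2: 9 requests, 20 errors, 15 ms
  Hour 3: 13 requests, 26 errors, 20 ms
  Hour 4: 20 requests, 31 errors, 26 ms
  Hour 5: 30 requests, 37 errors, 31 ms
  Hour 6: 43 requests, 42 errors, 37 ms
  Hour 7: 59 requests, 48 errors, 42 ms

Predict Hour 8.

Requests: 8, 9, 13, 20, 30, 43, 59 → 78 (differences are 1, 4, 7, … (increasing by 3 each time)).
For the errors, alternating steps +5, +6, +5, +6, …: 15, 20, 26, 31, 37, 42, 48 → 53.
Ms: always the previous value of the errors, so 0, 15, 20, 26, 31, 37, 42 → 48.
Combining the parts gives 78 requests, 53 errors, 48 ms.

78 requests, 53 errors, 48 ms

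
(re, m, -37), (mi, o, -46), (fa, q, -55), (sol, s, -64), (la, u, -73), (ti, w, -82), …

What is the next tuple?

(do, y, -91)

Note: runs through the solfège scale do→ti, so re, mi, fa, sol, la, ti → do.
For the letter, letters move forward 2 places in the alphabet: m, o, q, s, u, w → y.
Third entry: −9 each step; -37, -46, -55, -64, -73, -82 → -91.
Combining the parts gives (do, y, -91).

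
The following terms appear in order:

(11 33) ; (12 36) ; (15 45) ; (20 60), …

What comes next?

First component: 11, 12, 15, 20 → 27 (differences are 1, 3, 5, … (increasing by 2 each time)).
Second component goes 33, 36, 45, 60 → 81 (always 3 × the first component).
Combining the parts gives (27 81).

(27 81)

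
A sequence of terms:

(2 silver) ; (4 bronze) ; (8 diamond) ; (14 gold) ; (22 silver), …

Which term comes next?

First component: differences are 2, 4, 6, … (increasing by 2 each time), so 2, 4, 8, 14, 22 → 32.
Rank: repeats silver → bronze → diamond → gold, so silver, bronze, diamond, gold, silver → bronze.
So the next term is (32 bronze).

(32 bronze)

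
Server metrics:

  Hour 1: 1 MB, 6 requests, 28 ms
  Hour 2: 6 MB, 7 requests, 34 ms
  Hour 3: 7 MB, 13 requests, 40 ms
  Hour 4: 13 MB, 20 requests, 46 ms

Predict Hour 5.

MB — each term is the sum of the two before it: 1, 6, 7, 13 → 20.
Requests: 6, 7, 13, 20 → 33 (each term is the sum of the two before it).
Ms: +6 each step; 28, 34, 40, 46 → 52.
Combining the parts gives 20 MB, 33 requests, 52 ms.

20 MB, 33 requests, 52 ms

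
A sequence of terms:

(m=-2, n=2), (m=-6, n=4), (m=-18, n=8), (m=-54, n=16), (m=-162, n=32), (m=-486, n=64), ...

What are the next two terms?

For the m, ×3 each step: -2, -6, -18, -54, -162, -486 → -1458 → -4374.
N — ×2 each step: 2, 4, 8, 16, 32, 64 → 128 → 256.
So the next two terms are (m=-1458, n=128) and (m=-4374, n=256).

(m=-1458, n=128), (m=-4374, n=256)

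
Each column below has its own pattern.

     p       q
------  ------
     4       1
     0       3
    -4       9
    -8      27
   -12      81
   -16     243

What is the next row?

Column p: 4, 0, -4, -8, -12, -16 → -20 (−4 each step).
Column q — ×3 each step: 1, 3, 9, 27, 81, 243 → 729.
So the next row is -20  729.

-20  729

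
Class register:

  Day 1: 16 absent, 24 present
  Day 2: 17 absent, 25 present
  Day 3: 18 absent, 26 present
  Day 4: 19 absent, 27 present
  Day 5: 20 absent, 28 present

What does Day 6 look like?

Absent: +1 each step, so 16, 17, 18, 19, 20 → 21.
Present — always 8 more than the absent: 24, 25, 26, 27, 28 → 29.
So the next line is 21 absent, 29 present.

21 absent, 29 present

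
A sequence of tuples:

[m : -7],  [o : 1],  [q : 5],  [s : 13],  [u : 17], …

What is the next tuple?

[w : 25]

Letter — letters move forward 2 places in the alphabet: m, o, q, s, u → w.
Second component: alternating steps +8, +4, +8, +4, …, so -7, 1, 5, 13, 17 → 25.
Putting it together: [w : 25].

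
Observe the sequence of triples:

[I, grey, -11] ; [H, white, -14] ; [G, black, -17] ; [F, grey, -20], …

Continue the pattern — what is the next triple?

[E, white, -23]

For the letter, letters move back 1 place in the alphabet: I, H, G, F → E.
Shade goes grey, white, black, grey → white (repeats grey → white → black).
Third value — −3 each step: -11, -14, -17, -20 → -23.
Combining the parts gives [E, white, -23].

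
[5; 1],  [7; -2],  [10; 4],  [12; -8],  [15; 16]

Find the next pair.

[17; -32]

For the first value, alternating steps +2, +3, +2, +3, …: 5, 7, 10, 12, 15 → 17.
Second value — ×(-2) each step: 1, -2, 4, -8, 16 → -32.
Combining the parts gives [17; -32].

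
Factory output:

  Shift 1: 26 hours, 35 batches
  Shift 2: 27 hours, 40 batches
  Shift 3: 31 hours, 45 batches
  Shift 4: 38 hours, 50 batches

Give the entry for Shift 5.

Hours: differences are 1, 4, 7, … (increasing by 3 each time), so 26, 27, 31, 38 → 48.
Batches: 35, 40, 45, 50 → 55 (+5 each step).
So the next record is 48 hours, 55 batches.

48 hours, 55 batches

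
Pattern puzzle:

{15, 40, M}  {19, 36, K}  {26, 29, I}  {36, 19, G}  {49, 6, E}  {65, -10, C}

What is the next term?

{84, -29, A}

For the first value, differences are 4, 7, 10, … (increasing by 3 each time): 15, 19, 26, 36, 49, 65 → 84.
Second value: 40, 36, 29, 19, 6, -10 → -29 (together with the first value always sums to 55).
For the letter, letters move back 2 places in the alphabet: M, K, I, G, E, C → A.
So the next term is {84, -29, A}.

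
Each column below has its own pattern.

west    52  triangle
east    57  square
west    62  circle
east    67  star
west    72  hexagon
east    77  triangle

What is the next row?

west  82  square

Direction — alternates west ↔ east: west, east, west, east, west, east → west.
For the second component, +5 each step: 52, 57, 62, 67, 72, 77 → 82.
Shape goes triangle, square, circle, star, hexagon, triangle → square (repeats triangle → square → circle → star → hexagon).
Combining the parts gives west  82  square.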